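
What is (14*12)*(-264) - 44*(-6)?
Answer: -44088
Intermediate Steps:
(14*12)*(-264) - 44*(-6) = 168*(-264) + 264 = -44352 + 264 = -44088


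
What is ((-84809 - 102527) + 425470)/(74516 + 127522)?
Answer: 39689/33673 ≈ 1.1787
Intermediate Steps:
((-84809 - 102527) + 425470)/(74516 + 127522) = (-187336 + 425470)/202038 = 238134*(1/202038) = 39689/33673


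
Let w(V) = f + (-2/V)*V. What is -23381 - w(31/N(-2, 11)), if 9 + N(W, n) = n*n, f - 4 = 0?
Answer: -23383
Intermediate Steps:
f = 4 (f = 4 + 0 = 4)
N(W, n) = -9 + n² (N(W, n) = -9 + n*n = -9 + n²)
w(V) = 2 (w(V) = 4 + (-2/V)*V = 4 - 2 = 2)
-23381 - w(31/N(-2, 11)) = -23381 - 1*2 = -23381 - 2 = -23383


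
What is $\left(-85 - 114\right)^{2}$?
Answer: $39601$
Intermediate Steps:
$\left(-85 - 114\right)^{2} = \left(-199\right)^{2} = 39601$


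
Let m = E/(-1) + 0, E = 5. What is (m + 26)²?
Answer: 441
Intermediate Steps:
m = -5 (m = 5/(-1) + 0 = -1*5 + 0 = -5 + 0 = -5)
(m + 26)² = (-5 + 26)² = 21² = 441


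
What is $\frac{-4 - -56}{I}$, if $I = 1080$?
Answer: $\frac{13}{270} \approx 0.048148$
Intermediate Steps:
$\frac{-4 - -56}{I} = \frac{-4 - -56}{1080} = \left(-4 + 56\right) \frac{1}{1080} = 52 \cdot \frac{1}{1080} = \frac{13}{270}$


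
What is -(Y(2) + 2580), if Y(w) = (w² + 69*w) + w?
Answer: -2724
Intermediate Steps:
Y(w) = w² + 70*w
-(Y(2) + 2580) = -(2*(70 + 2) + 2580) = -(2*72 + 2580) = -(144 + 2580) = -1*2724 = -2724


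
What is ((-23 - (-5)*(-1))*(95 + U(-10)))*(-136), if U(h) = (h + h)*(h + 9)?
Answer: 437920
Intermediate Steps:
U(h) = 2*h*(9 + h) (U(h) = (2*h)*(9 + h) = 2*h*(9 + h))
((-23 - (-5)*(-1))*(95 + U(-10)))*(-136) = ((-23 - (-5)*(-1))*(95 + 2*(-10)*(9 - 10)))*(-136) = ((-23 - 1*5)*(95 + 2*(-10)*(-1)))*(-136) = ((-23 - 5)*(95 + 20))*(-136) = -28*115*(-136) = -3220*(-136) = 437920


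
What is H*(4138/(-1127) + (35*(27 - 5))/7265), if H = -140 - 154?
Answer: 35033736/33419 ≈ 1048.3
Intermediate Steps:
H = -294
H*(4138/(-1127) + (35*(27 - 5))/7265) = -294*(4138/(-1127) + (35*(27 - 5))/7265) = -294*(4138*(-1/1127) + (35*22)*(1/7265)) = -294*(-4138/1127 + 770*(1/7265)) = -294*(-4138/1127 + 154/1453) = -294*(-5838956/1637531) = 35033736/33419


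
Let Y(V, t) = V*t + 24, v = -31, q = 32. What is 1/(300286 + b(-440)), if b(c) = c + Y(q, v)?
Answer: 1/298878 ≈ 3.3458e-6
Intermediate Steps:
Y(V, t) = 24 + V*t
b(c) = -968 + c (b(c) = c + (24 + 32*(-31)) = c + (24 - 992) = c - 968 = -968 + c)
1/(300286 + b(-440)) = 1/(300286 + (-968 - 440)) = 1/(300286 - 1408) = 1/298878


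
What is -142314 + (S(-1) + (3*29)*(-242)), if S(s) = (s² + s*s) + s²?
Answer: -163365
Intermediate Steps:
S(s) = 3*s² (S(s) = (s² + s²) + s² = 2*s² + s² = 3*s²)
-142314 + (S(-1) + (3*29)*(-242)) = -142314 + (3*(-1)² + (3*29)*(-242)) = -142314 + (3*1 + 87*(-242)) = -142314 + (3 - 21054) = -142314 - 21051 = -163365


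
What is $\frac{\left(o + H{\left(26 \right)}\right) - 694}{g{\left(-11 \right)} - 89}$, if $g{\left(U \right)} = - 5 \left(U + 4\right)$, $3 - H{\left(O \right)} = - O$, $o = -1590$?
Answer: $\frac{2255}{54} \approx 41.759$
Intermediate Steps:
$H{\left(O \right)} = 3 + O$ ($H{\left(O \right)} = 3 - - O = 3 + O$)
$g{\left(U \right)} = -20 - 5 U$ ($g{\left(U \right)} = - 5 \left(4 + U\right) = -20 - 5 U$)
$\frac{\left(o + H{\left(26 \right)}\right) - 694}{g{\left(-11 \right)} - 89} = \frac{\left(-1590 + \left(3 + 26\right)\right) - 694}{\left(-20 - -55\right) - 89} = \frac{\left(-1590 + 29\right) - 694}{\left(-20 + 55\right) - 89} = \frac{-1561 - 694}{35 - 89} = - \frac{2255}{-54} = \left(-2255\right) \left(- \frac{1}{54}\right) = \frac{2255}{54}$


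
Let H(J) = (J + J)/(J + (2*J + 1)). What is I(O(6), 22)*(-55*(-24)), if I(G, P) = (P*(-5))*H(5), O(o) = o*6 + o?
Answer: -90750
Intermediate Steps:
H(J) = 2*J/(1 + 3*J) (H(J) = (2*J)/(J + (1 + 2*J)) = (2*J)/(1 + 3*J) = 2*J/(1 + 3*J))
O(o) = 7*o (O(o) = 6*o + o = 7*o)
I(G, P) = -25*P/8 (I(G, P) = (P*(-5))*(2*5/(1 + 3*5)) = (-5*P)*(2*5/(1 + 15)) = (-5*P)*(2*5/16) = (-5*P)*(2*5*(1/16)) = -5*P*(5/8) = -25*P/8)
I(O(6), 22)*(-55*(-24)) = (-25/8*22)*(-55*(-24)) = -275/4*1320 = -90750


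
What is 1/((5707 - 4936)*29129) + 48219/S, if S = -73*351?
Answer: -120324934322/63939232773 ≈ -1.8819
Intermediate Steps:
S = -25623
1/((5707 - 4936)*29129) + 48219/S = 1/((5707 - 4936)*29129) + 48219/(-25623) = (1/29129)/771 + 48219*(-1/25623) = (1/771)*(1/29129) - 16073/8541 = 1/22458459 - 16073/8541 = -120324934322/63939232773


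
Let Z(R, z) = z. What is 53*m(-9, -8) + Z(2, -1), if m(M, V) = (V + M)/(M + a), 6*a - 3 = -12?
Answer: 1781/21 ≈ 84.810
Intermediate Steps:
a = -3/2 (a = 1/2 + (1/6)*(-12) = 1/2 - 2 = -3/2 ≈ -1.5000)
m(M, V) = (M + V)/(-3/2 + M) (m(M, V) = (V + M)/(M - 3/2) = (M + V)/(-3/2 + M))
53*m(-9, -8) + Z(2, -1) = 53*(2*(-9 - 8)/(-3 + 2*(-9))) - 1 = 53*(2*(-17)/(-3 - 18)) - 1 = 53*(2*(-17)/(-21)) - 1 = 53*(2*(-1/21)*(-17)) - 1 = 53*(34/21) - 1 = 1802/21 - 1 = 1781/21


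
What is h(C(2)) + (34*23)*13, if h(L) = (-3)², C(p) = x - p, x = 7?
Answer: 10175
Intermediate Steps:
C(p) = 7 - p
h(L) = 9
h(C(2)) + (34*23)*13 = 9 + (34*23)*13 = 9 + 782*13 = 9 + 10166 = 10175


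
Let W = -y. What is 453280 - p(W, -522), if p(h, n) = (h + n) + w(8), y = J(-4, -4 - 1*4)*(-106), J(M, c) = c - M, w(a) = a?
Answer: 454218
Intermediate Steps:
y = 424 (y = ((-4 - 1*4) - 1*(-4))*(-106) = ((-4 - 4) + 4)*(-106) = (-8 + 4)*(-106) = -4*(-106) = 424)
W = -424 (W = -1*424 = -424)
p(h, n) = 8 + h + n (p(h, n) = (h + n) + 8 = 8 + h + n)
453280 - p(W, -522) = 453280 - (8 - 424 - 522) = 453280 - 1*(-938) = 453280 + 938 = 454218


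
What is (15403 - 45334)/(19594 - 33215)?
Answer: 29931/13621 ≈ 2.1974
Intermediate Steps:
(15403 - 45334)/(19594 - 33215) = -29931/(-13621) = -29931*(-1/13621) = 29931/13621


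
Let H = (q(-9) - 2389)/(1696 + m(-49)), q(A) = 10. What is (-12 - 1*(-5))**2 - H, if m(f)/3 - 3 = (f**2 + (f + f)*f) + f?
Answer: 1137562/23167 ≈ 49.103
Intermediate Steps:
m(f) = 9 + 3*f + 9*f**2 (m(f) = 9 + 3*((f**2 + (f + f)*f) + f) = 9 + 3*((f**2 + (2*f)*f) + f) = 9 + 3*((f**2 + 2*f**2) + f) = 9 + 3*(3*f**2 + f) = 9 + 3*(f + 3*f**2) = 9 + (3*f + 9*f**2) = 9 + 3*f + 9*f**2)
H = -2379/23167 (H = (10 - 2389)/(1696 + (9 + 3*(-49) + 9*(-49)**2)) = -2379/(1696 + (9 - 147 + 9*2401)) = -2379/(1696 + (9 - 147 + 21609)) = -2379/(1696 + 21471) = -2379/23167 ≈ -0.10269)
(-12 - 1*(-5))**2 - H = (-12 - 1*(-5))**2 - 1*(-2379/23167) = (-12 + 5)**2 + 2379/23167 = (-7)**2 + 2379/23167 = 49 + 2379/23167 = 1137562/23167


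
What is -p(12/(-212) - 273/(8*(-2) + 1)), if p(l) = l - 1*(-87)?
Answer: -27863/265 ≈ -105.14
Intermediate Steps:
p(l) = 87 + l (p(l) = l + 87 = 87 + l)
-p(12/(-212) - 273/(8*(-2) + 1)) = -(87 + (12/(-212) - 273/(8*(-2) + 1))) = -(87 + (12*(-1/212) - 273/(-16 + 1))) = -(87 + (-3/53 - 273/(-15))) = -(87 + (-3/53 - 273*(-1/15))) = -(87 + (-3/53 + 91/5)) = -(87 + 4808/265) = -1*27863/265 = -27863/265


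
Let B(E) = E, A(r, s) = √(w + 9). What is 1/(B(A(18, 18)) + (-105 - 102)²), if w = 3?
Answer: 14283/612012263 - 2*√3/1836036789 ≈ 2.3336e-5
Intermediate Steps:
A(r, s) = 2*√3 (A(r, s) = √(3 + 9) = √12 = 2*√3)
1/(B(A(18, 18)) + (-105 - 102)²) = 1/(2*√3 + (-105 - 102)²) = 1/(2*√3 + (-207)²) = 1/(2*√3 + 42849) = 1/(42849 + 2*√3)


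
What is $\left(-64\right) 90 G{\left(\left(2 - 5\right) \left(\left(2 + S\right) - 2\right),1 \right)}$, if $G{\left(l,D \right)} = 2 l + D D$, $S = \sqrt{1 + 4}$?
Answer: $-5760 + 34560 \sqrt{5} \approx 71519.0$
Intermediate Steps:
$S = \sqrt{5} \approx 2.2361$
$G{\left(l,D \right)} = D^{2} + 2 l$ ($G{\left(l,D \right)} = 2 l + D^{2} = D^{2} + 2 l$)
$\left(-64\right) 90 G{\left(\left(2 - 5\right) \left(\left(2 + S\right) - 2\right),1 \right)} = \left(-64\right) 90 \left(1^{2} + 2 \left(2 - 5\right) \left(\left(2 + \sqrt{5}\right) - 2\right)\right) = - 5760 \left(1 + 2 \left(- 3 \sqrt{5}\right)\right) = - 5760 \left(1 - 6 \sqrt{5}\right) = -5760 + 34560 \sqrt{5}$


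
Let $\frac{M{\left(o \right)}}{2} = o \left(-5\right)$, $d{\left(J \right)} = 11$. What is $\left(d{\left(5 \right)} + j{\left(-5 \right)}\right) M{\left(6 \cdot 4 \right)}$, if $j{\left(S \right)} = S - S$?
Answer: $-2640$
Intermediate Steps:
$j{\left(S \right)} = 0$
$M{\left(o \right)} = - 10 o$ ($M{\left(o \right)} = 2 o \left(-5\right) = 2 \left(- 5 o\right) = - 10 o$)
$\left(d{\left(5 \right)} + j{\left(-5 \right)}\right) M{\left(6 \cdot 4 \right)} = \left(11 + 0\right) \left(- 10 \cdot 6 \cdot 4\right) = 11 \left(\left(-10\right) 24\right) = 11 \left(-240\right) = -2640$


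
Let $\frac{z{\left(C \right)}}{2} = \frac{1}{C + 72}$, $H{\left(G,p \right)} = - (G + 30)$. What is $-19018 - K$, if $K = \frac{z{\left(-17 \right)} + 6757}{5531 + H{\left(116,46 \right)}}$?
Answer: $- \frac{1877675929}{98725} \approx -19019.0$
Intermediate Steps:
$H{\left(G,p \right)} = -30 - G$ ($H{\left(G,p \right)} = - (30 + G) = -30 - G$)
$z{\left(C \right)} = \frac{2}{72 + C}$ ($z{\left(C \right)} = \frac{2}{C + 72} = \frac{2}{72 + C}$)
$K = \frac{123879}{98725}$ ($K = \frac{\frac{2}{72 - 17} + 6757}{5531 - 146} = \frac{\frac{2}{55} + 6757}{5531 - 146} = \frac{2 \cdot \frac{1}{55} + 6757}{5531 - 146} = \frac{\frac{2}{55} + 6757}{5385} = \frac{371637}{55} \cdot \frac{1}{5385} = \frac{123879}{98725} \approx 1.2548$)
$-19018 - K = -19018 - \frac{123879}{98725} = - \frac{1877675929}{98725}$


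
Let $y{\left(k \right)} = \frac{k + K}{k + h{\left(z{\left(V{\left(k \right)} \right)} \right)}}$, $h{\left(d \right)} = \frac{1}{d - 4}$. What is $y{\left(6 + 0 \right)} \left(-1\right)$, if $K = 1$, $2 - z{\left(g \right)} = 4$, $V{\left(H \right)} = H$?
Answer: $- \frac{6}{5} \approx -1.2$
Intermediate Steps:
$z{\left(g \right)} = -2$ ($z{\left(g \right)} = 2 - 4 = -2$)
$h{\left(d \right)} = \frac{1}{-4 + d}$
$y{\left(k \right)} = \frac{1 + k}{- \frac{1}{6} + k}$ ($y{\left(k \right)} = \frac{k + 1}{k + \frac{1}{-4 - 2}} = \frac{1 + k}{k + \frac{1}{-6}} = \frac{1 + k}{k - \frac{1}{6}} = \frac{1 + k}{- \frac{1}{6} + k}$)
$y{\left(6 + 0 \right)} \left(-1\right) = \frac{6 \left(1 + \left(6 + 0\right)\right)}{-1 + 6 \left(6 + 0\right)} \left(-1\right) = \frac{6 \left(1 + 6\right)}{-1 + 6 \cdot 6} \left(-1\right) = 6 \frac{1}{-1 + 36} \cdot 7 \left(-1\right) = 6 \cdot \frac{1}{35} \cdot 7 \left(-1\right) = \frac{6}{5} \left(-1\right) = - \frac{6}{5}$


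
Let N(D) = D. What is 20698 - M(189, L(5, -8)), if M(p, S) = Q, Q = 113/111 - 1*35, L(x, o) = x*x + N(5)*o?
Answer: 2301250/111 ≈ 20732.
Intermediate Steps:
L(x, o) = x**2 + 5*o (L(x, o) = x*x + 5*o = x**2 + 5*o)
Q = -3772/111 (Q = 113*(1/111) - 35 = 113/111 - 35 = -3772/111 ≈ -33.982)
M(p, S) = -3772/111
20698 - M(189, L(5, -8)) = 20698 - 1*(-3772/111) = 20698 + 3772/111 = 2301250/111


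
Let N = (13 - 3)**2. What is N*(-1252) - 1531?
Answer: -126731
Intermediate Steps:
N = 100 (N = 10**2 = 100)
N*(-1252) - 1531 = 100*(-1252) - 1531 = -125200 - 1531 = -126731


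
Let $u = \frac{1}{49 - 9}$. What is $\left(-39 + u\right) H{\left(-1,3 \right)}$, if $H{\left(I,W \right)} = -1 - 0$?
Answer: $\frac{1559}{40} \approx 38.975$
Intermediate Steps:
$H{\left(I,W \right)} = -1$ ($H{\left(I,W \right)} = -1 + 0 = -1$)
$u = \frac{1}{40} \approx 0.025$
$\left(-39 + u\right) H{\left(-1,3 \right)} = \left(-39 + \frac{1}{40}\right) \left(-1\right) = \left(- \frac{1559}{40}\right) \left(-1\right) = \frac{1559}{40}$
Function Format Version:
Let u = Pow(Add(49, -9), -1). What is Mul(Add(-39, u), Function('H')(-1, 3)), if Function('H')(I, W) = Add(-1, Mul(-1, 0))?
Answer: Rational(1559, 40) ≈ 38.975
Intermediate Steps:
Function('H')(I, W) = -1 (Function('H')(I, W) = Add(-1, 0) = -1)
u = Rational(1, 40) (u = Pow(40, -1) = Rational(1, 40) ≈ 0.025000)
Mul(Add(-39, u), Function('H')(-1, 3)) = Mul(Add(-39, Rational(1, 40)), -1) = Mul(Rational(-1559, 40), -1) = Rational(1559, 40)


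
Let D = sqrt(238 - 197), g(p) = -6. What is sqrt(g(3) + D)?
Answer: sqrt(-6 + sqrt(41)) ≈ 0.63492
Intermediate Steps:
D = sqrt(41) ≈ 6.4031
sqrt(g(3) + D) = sqrt(-6 + sqrt(41))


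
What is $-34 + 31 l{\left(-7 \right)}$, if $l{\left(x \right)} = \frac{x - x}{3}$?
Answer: $-34$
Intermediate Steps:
$l{\left(x \right)} = 0$ ($l{\left(x \right)} = 0 \cdot \frac{1}{3} = 0$)
$-34 + 31 l{\left(-7 \right)} = -34 + 31 \cdot 0 = -34 + 0 = -34$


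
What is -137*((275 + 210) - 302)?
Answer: -25071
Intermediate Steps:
-137*((275 + 210) - 302) = -137*(485 - 302) = -137*183 = -25071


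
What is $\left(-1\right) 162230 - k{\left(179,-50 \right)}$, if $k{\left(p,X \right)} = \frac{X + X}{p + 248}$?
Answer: $- \frac{69272110}{427} \approx -1.6223 \cdot 10^{5}$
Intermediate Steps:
$k{\left(p,X \right)} = \frac{2 X}{248 + p}$
$\left(-1\right) 162230 - k{\left(179,-50 \right)} = \left(-1\right) 162230 - 2 \left(-50\right) \frac{1}{248 + 179} = -162230 - 2 \left(-50\right) \frac{1}{427} = -162230 - - \frac{100}{427} = -162230 + \frac{100}{427} = - \frac{69272110}{427}$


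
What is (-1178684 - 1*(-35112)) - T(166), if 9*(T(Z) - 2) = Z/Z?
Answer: -10292167/9 ≈ -1.1436e+6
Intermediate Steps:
T(Z) = 19/9 (T(Z) = 2 + (Z/Z)/9 = 2 + (⅑)*1 = 2 + ⅑ = 19/9)
(-1178684 - 1*(-35112)) - T(166) = (-1178684 - 1*(-35112)) - 1*19/9 = (-1178684 + 35112) - 19/9 = -1143572 - 19/9 = -10292167/9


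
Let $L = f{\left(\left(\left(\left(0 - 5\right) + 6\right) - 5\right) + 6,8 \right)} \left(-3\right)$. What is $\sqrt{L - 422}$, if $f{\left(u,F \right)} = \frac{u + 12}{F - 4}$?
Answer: $\frac{i \sqrt{1730}}{2} \approx 20.797 i$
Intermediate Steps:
$f{\left(u,F \right)} = \frac{12 + u}{-4 + F}$
$L = - \frac{21}{2}$ ($L = \frac{12 + \left(\left(\left(\left(0 - 5\right) + 6\right) - 5\right) + 6\right)}{-4 + 8} \left(-3\right) = \frac{12 + \left(\left(\left(-5 + 6\right) - 5\right) + 6\right)}{4} \left(-3\right) = \frac{12 + \left(\left(1 - 5\right) + 6\right)}{4} \left(-3\right) = \frac{12 + \left(-4 + 6\right)}{4} \left(-3\right) = \frac{12 + 2}{4} \left(-3\right) = \frac{1}{4} \cdot 14 \left(-3\right) = \frac{7}{2} \left(-3\right) = - \frac{21}{2} \approx -10.5$)
$\sqrt{L - 422} = \sqrt{- \frac{21}{2} - 422} = \sqrt{- \frac{865}{2}} = \frac{i \sqrt{1730}}{2}$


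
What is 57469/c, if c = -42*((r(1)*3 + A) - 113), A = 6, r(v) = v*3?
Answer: 57469/4116 ≈ 13.962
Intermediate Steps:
r(v) = 3*v
c = 4116 (c = -42*(((3*1)*3 + 6) - 113) = -42*((3*3 + 6) - 113) = -42*((9 + 6) - 113) = -42*(15 - 113) = -42*(-98) = 4116)
57469/c = 57469/4116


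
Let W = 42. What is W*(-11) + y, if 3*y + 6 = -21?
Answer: -471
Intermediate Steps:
y = -9 (y = -2 + (⅓)*(-21) = -2 - 7 = -9)
W*(-11) + y = 42*(-11) - 9 = -462 - 9 = -471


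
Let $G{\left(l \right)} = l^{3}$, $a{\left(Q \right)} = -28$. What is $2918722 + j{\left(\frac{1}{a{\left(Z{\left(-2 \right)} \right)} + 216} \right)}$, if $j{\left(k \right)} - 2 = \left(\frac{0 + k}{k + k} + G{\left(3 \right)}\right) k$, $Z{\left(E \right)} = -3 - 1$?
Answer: $\frac{1097440279}{376} \approx 2.9187 \cdot 10^{6}$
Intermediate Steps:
$Z{\left(E \right)} = -4$ ($Z{\left(E \right)} = -3 - 1 = -4$)
$j{\left(k \right)} = 2 + \frac{55 k}{2}$ ($j{\left(k \right)} = 2 + \left(\frac{0 + k}{k + k} + 3^{3}\right) k = 2 + \left(\frac{k}{2 k} + 27\right) k = 2 + \left(k \frac{1}{2 k} + 27\right) k = 2 + \left(\frac{1}{2} + 27\right) k = 2 + \frac{55 k}{2}$)
$2918722 + j{\left(\frac{1}{a{\left(Z{\left(-2 \right)} \right)} + 216} \right)} = 2918722 + \left(2 + \frac{55}{2 \left(-28 + 216\right)}\right) = 2918722 + \left(2 + \frac{55}{2 \cdot 188}\right) = 2918722 + \left(2 + \frac{55}{2} \cdot \frac{1}{188}\right) = 2918722 + \left(2 + \frac{55}{376}\right) = 2918722 + \frac{807}{376} = \frac{1097440279}{376}$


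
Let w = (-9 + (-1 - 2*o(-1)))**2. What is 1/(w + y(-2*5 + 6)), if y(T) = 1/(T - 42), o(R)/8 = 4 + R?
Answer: 46/154743 ≈ 0.00029727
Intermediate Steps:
o(R) = 32 + 8*R (o(R) = 8*(4 + R) = 32 + 8*R)
w = 3364 (w = (-9 + (-1 - 2*(32 + 8*(-1))))**2 = (-9 + (-1 - 2*(32 - 8)))**2 = (-9 + (-1 - 2*24))**2 = (-9 + (-1 - 48))**2 = (-9 - 49)**2 = (-58)**2 = 3364)
y(T) = 1/(-42 + T)
1/(w + y(-2*5 + 6)) = 1/(3364 + 1/(-42 + (-2*5 + 6))) = 1/(3364 + 1/(-42 + (-10 + 6))) = 1/(3364 + 1/(-42 - 4)) = 1/(3364 + 1/(-46)) = 1/(3364 - 1/46) = 1/(154743/46) = 46/154743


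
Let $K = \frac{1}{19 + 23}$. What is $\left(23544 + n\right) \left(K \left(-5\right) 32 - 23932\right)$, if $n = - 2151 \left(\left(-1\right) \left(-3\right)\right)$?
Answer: $- \frac{2863608444}{7} \approx -4.0909 \cdot 10^{8}$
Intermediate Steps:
$K = \frac{1}{42} \approx 0.02381$
$n = -6453$ ($n = \left(-2151\right) 3 = -6453$)
$\left(23544 + n\right) \left(K \left(-5\right) 32 - 23932\right) = \left(23544 - 6453\right) \left(\frac{1}{42} \left(-5\right) 32 - 23932\right) = 17091 \left(\left(- \frac{5}{42}\right) 32 - 23932\right) = 17091 \left(- \frac{80}{21} - 23932\right) = 17091 \left(- \frac{502652}{21}\right) = - \frac{2863608444}{7}$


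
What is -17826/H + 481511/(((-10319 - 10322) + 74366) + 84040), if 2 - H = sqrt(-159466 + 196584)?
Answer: 11391198517/2556505105 + 8913*sqrt(37118)/18557 ≈ 96.991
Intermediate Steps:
H = 2 - sqrt(37118) (H = 2 - sqrt(-159466 + 196584) = 2 - sqrt(37118) ≈ -190.66)
-17826/H + 481511/(((-10319 - 10322) + 74366) + 84040) = -17826/(2 - sqrt(37118)) + 481511/(((-10319 - 10322) + 74366) + 84040) = -17826/(2 - sqrt(37118)) + 481511/((-20641 + 74366) + 84040) = -17826/(2 - sqrt(37118)) + 481511/(53725 + 84040) = -17826/(2 - sqrt(37118)) + 481511/137765 = 481511/137765 - 17826/(2 - sqrt(37118))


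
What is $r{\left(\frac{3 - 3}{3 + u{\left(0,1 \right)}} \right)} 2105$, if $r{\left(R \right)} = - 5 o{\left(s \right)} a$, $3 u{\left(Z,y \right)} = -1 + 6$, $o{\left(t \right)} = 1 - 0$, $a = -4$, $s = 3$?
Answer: $42100$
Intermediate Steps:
$o{\left(t \right)} = 1$ ($o{\left(t \right)} = 1 + 0 = 1$)
$u{\left(Z,y \right)} = \frac{5}{3}$ ($u{\left(Z,y \right)} = \frac{-1 + 6}{3} = \frac{1}{3} \cdot 5 = \frac{5}{3}$)
$r{\left(R \right)} = 20$ ($r{\left(R \right)} = \left(-5\right) 1 \left(-4\right) = \left(-5\right) \left(-4\right) = 20$)
$r{\left(\frac{3 - 3}{3 + u{\left(0,1 \right)}} \right)} 2105 = 20 \cdot 2105 = 42100$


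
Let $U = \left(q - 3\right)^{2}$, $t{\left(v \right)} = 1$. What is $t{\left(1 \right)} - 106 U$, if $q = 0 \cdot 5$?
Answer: $-953$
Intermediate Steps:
$q = 0$
$U = 9$ ($U = \left(0 - 3\right)^{2} = \left(-3\right)^{2} = 9$)
$t{\left(1 \right)} - 106 U = 1 - 954 = -953$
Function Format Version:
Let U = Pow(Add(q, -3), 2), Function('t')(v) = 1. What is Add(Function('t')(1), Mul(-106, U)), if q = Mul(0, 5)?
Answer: -953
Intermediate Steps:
q = 0
U = 9 (U = Pow(Add(0, -3), 2) = Pow(-3, 2) = 9)
Add(Function('t')(1), Mul(-106, U)) = Add(1, Mul(-106, 9)) = Add(1, -954) = -953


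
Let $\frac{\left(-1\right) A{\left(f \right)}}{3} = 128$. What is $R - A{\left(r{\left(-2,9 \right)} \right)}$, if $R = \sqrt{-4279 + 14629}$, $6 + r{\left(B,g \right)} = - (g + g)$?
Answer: $384 + 15 \sqrt{46} \approx 485.73$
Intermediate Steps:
$r{\left(B,g \right)} = -6 - 2 g$ ($r{\left(B,g \right)} = -6 - \left(g + g\right) = -6 - 2 g$)
$A{\left(f \right)} = -384$ ($A{\left(f \right)} = \left(-3\right) 128 = -384$)
$R = 15 \sqrt{46}$ ($R = \sqrt{10350} = 15 \sqrt{46} \approx 101.73$)
$R - A{\left(r{\left(-2,9 \right)} \right)} = 15 \sqrt{46} - -384 = 15 \sqrt{46} + 384 = 384 + 15 \sqrt{46}$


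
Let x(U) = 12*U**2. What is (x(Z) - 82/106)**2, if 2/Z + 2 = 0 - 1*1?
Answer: 525625/25281 ≈ 20.791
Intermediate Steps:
Z = -2/3 (Z = 2/(-2 + (0 - 1*1)) = 2/(-2 + (0 - 1)) = 2/(-2 - 1) = 2/(-3) = 2*(-1/3) = -2/3 ≈ -0.66667)
(x(Z) - 82/106)**2 = (12*(-2/3)**2 - 82/106)**2 = (12*(4/9) - 82*1/106)**2 = (16/3 - 41/53)**2 = (725/159)**2 = 525625/25281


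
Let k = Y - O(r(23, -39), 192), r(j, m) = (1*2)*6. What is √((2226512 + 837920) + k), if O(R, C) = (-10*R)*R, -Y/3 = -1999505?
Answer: √9064387 ≈ 3010.7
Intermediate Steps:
Y = 5998515 (Y = -3*(-1999505) = 5998515)
r(j, m) = 12 (r(j, m) = 2*6 = 12)
O(R, C) = -10*R²
k = 5999955 (k = 5998515 - (-10)*12² = 5998515 - (-10)*144 = 5998515 - 1*(-1440) = 5998515 + 1440 = 5999955)
√((2226512 + 837920) + k) = √((2226512 + 837920) + 5999955) = √(3064432 + 5999955) = √9064387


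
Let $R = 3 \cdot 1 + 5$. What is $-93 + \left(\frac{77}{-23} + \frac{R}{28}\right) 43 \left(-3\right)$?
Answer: $\frac{48624}{161} \approx 302.01$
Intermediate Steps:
$R = 8$ ($R = 3 + 5 = 8$)
$-93 + \left(\frac{77}{-23} + \frac{R}{28}\right) 43 \left(-3\right) = -93 + \left(\frac{77}{-23} + \frac{8}{28}\right) 43 \left(-3\right) = -93 + \left(77 \left(- \frac{1}{23}\right) + 8 \cdot \frac{1}{28}\right) \left(-129\right) = -93 + \left(- \frac{77}{23} + \frac{2}{7}\right) \left(-129\right) = -93 - - \frac{63597}{161} = -93 + \frac{63597}{161} = \frac{48624}{161}$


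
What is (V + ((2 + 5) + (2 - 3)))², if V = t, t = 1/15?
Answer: 8281/225 ≈ 36.804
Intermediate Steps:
t = 1/15 (t = 1*(1/15) = 1/15 ≈ 0.066667)
V = 1/15 ≈ 0.066667
(V + ((2 + 5) + (2 - 3)))² = (1/15 + ((2 + 5) + (2 - 3)))² = (1/15 + (7 - 1))² = (1/15 + 6)² = (91/15)² = 8281/225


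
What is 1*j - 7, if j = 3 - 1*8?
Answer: -12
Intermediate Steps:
j = -5 (j = 3 - 8 = -5)
1*j - 7 = 1*(-5) - 7 = -5 - 7 = -12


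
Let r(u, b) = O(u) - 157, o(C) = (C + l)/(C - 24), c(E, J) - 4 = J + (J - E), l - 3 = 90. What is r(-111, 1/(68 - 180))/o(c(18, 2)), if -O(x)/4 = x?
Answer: -9758/83 ≈ -117.57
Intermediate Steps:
O(x) = -4*x
l = 93 (l = 3 + 90 = 93)
c(E, J) = 4 - E + 2*J (c(E, J) = 4 + (J + (J - E)) = 4 + (-E + 2*J) = 4 - E + 2*J)
o(C) = (93 + C)/(-24 + C) (o(C) = (C + 93)/(C - 24) = (93 + C)/(-24 + C))
r(u, b) = -157 - 4*u (r(u, b) = -4*u - 157 = -157 - 4*u)
r(-111, 1/(68 - 180))/o(c(18, 2)) = (-157 - 4*(-111))/(((93 + (4 - 1*18 + 2*2))/(-24 + (4 - 1*18 + 2*2)))) = (-157 + 444)/(((93 + (4 - 18 + 4))/(-24 + (4 - 18 + 4)))) = 287/(((93 - 10)/(-24 - 10))) = 287/((83/(-34))) = 287/((-1/34*83)) = 287/(-83/34) = 287*(-34/83) = -9758/83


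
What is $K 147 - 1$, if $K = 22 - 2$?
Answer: $2939$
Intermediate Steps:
$K = 20$ ($K = 22 - 2 = 20$)
$K 147 - 1 = 20 \cdot 147 - 1 = 2940 - 1 = 2939$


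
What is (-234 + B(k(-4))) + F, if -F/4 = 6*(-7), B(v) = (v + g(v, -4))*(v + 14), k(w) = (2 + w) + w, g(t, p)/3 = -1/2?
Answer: -126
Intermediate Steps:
g(t, p) = -3/2 (g(t, p) = 3*(-1/2) = -3/2)
k(w) = 2 + 2*w
B(v) = (14 + v)*(-3/2 + v) (B(v) = (v - 3/2)*(v + 14) = (-3/2 + v)*(14 + v) = (14 + v)*(-3/2 + v))
F = 168 (F = -24*(-7) = -4*(-42) = 168)
(-234 + B(k(-4))) + F = (-234 + (-21 + (2 + 2*(-4))**2 + 25*(2 + 2*(-4))/2)) + 168 = (-234 + (-21 + (2 - 8)**2 + 25*(2 - 8)/2)) + 168 = (-234 + (-21 + (-6)**2 + (25/2)*(-6))) + 168 = (-234 + (-21 + 36 - 75)) + 168 = (-234 - 60) + 168 = -294 + 168 = -126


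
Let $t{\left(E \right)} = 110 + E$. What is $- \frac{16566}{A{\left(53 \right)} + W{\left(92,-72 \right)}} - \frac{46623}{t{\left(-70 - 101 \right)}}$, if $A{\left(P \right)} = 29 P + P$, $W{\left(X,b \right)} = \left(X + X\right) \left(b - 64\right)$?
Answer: $\frac{546786954}{714737} \approx 765.02$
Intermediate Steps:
$W{\left(X,b \right)} = 2 X \left(-64 + b\right)$
$A{\left(P \right)} = 30 P$
$- \frac{16566}{A{\left(53 \right)} + W{\left(92,-72 \right)}} - \frac{46623}{t{\left(-70 - 101 \right)}} = - \frac{16566}{30 \cdot 53 + 2 \cdot 92 \left(-64 - 72\right)} - \frac{46623}{110 - 171} = - \frac{16566}{1590 + 2 \cdot 92 \left(-136\right)} - \frac{46623}{110 - 171} = - \frac{16566}{1590 - 25024} - \frac{46623}{110 - 171} = - \frac{16566}{-23434} - \frac{46623}{-61} = \left(-16566\right) \left(- \frac{1}{23434}\right) - - \frac{46623}{61} = \frac{8283}{11717} + \frac{46623}{61} = \frac{546786954}{714737}$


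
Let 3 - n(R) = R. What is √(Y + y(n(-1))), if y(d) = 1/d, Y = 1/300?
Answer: √57/15 ≈ 0.50332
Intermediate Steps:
Y = 1/300 ≈ 0.0033333
n(R) = 3 - R
√(Y + y(n(-1))) = √(1/300 + 1/(3 - 1*(-1))) = √(1/300 + 1/(3 + 1)) = √(1/300 + 1/4) = √(1/300 + ¼) = √(19/75) = √57/15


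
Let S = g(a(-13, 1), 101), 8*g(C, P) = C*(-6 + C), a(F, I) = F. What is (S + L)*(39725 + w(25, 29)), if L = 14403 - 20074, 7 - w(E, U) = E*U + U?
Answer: -879363169/4 ≈ -2.1984e+8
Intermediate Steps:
w(E, U) = 7 - U - E*U (w(E, U) = 7 - (E*U + U) = 7 - (U + E*U) = 7 + (-U - E*U) = 7 - U - E*U)
g(C, P) = C*(-6 + C)/8 (g(C, P) = (C*(-6 + C))/8 = C*(-6 + C)/8)
S = 247/8 (S = (⅛)*(-13)*(-6 - 13) = (⅛)*(-13)*(-19) = 247/8 ≈ 30.875)
L = -5671
(S + L)*(39725 + w(25, 29)) = (247/8 - 5671)*(39725 + (7 - 1*29 - 1*25*29)) = -45121*(39725 + (7 - 29 - 725))/8 = -45121*(39725 - 747)/8 = -45121/8*38978 = -879363169/4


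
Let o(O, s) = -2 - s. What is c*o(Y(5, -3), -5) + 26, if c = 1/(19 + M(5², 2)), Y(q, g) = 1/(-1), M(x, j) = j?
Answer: 183/7 ≈ 26.143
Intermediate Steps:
Y(q, g) = -1
c = 1/21 (c = 1/(19 + 2) = 1/21 ≈ 0.047619)
c*o(Y(5, -3), -5) + 26 = (-2 - 1*(-5))/21 + 26 = (-2 + 5)/21 + 26 = (1/21)*3 + 26 = ⅐ + 26 = 183/7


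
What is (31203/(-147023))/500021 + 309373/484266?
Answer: 22743413362826161/35600615222042478 ≈ 0.63885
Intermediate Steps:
(31203/(-147023))/500021 + 309373/484266 = (31203*(-1/147023))*(1/500021) + 309373*(1/484266) = -31203/147023*1/500021 + 309373/484266 = -31203/73514587483 + 309373/484266 = 22743413362826161/35600615222042478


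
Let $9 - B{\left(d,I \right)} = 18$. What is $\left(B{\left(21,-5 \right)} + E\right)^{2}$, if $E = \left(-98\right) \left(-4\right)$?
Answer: $146689$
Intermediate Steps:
$E = 392$
$B{\left(d,I \right)} = -9$ ($B{\left(d,I \right)} = 9 - 18 = -9$)
$\left(B{\left(21,-5 \right)} + E\right)^{2} = \left(-9 + 392\right)^{2} = 383^{2} = 146689$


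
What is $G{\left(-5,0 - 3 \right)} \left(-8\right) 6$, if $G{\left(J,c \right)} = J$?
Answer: $240$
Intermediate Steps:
$G{\left(-5,0 - 3 \right)} \left(-8\right) 6 = \left(-5\right) \left(-8\right) 6 = 40 \cdot 6 = 240$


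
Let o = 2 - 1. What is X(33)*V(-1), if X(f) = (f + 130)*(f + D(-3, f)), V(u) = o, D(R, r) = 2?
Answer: 5705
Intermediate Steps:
o = 1
V(u) = 1
X(f) = (2 + f)*(130 + f) (X(f) = (f + 130)*(f + 2) = (130 + f)*(2 + f) = (2 + f)*(130 + f))
X(33)*V(-1) = (260 + 33² + 132*33)*1 = (260 + 1089 + 4356)*1 = 5705*1 = 5705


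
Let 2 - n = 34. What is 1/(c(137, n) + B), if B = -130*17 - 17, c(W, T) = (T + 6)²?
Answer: -1/1551 ≈ -0.00064475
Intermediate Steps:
n = -32 (n = 2 - 1*34 = 2 - 34 = -32)
c(W, T) = (6 + T)²
B = -2227 (B = -2210 - 17 = -2227)
1/(c(137, n) + B) = 1/((6 - 32)² - 2227) = 1/((-26)² - 2227) = 1/(676 - 2227) = 1/(-1551) = -1/1551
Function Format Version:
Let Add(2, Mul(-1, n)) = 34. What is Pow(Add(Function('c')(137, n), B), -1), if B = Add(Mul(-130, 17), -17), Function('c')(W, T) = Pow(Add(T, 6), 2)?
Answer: Rational(-1, 1551) ≈ -0.00064475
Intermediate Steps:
n = -32 (n = Add(2, Mul(-1, 34)) = Add(2, -34) = -32)
Function('c')(W, T) = Pow(Add(6, T), 2)
B = -2227 (B = Add(-2210, -17) = -2227)
Pow(Add(Function('c')(137, n), B), -1) = Pow(Add(Pow(Add(6, -32), 2), -2227), -1) = Pow(Add(Pow(-26, 2), -2227), -1) = Pow(Add(676, -2227), -1) = Pow(-1551, -1) = Rational(-1, 1551)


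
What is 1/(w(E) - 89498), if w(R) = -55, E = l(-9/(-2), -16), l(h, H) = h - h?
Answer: -1/89553 ≈ -1.1167e-5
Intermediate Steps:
l(h, H) = 0
E = 0
1/(w(E) - 89498) = 1/(-55 - 89498) = 1/(-89553) = -1/89553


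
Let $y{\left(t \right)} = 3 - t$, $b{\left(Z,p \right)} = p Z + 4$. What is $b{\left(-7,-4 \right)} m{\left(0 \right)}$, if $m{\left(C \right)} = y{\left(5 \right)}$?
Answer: $-64$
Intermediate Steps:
$b{\left(Z,p \right)} = 4 + Z p$ ($b{\left(Z,p \right)} = Z p + 4 = 4 + Z p$)
$m{\left(C \right)} = -2$ ($m{\left(C \right)} = 3 - 5 = -2$)
$b{\left(-7,-4 \right)} m{\left(0 \right)} = \left(4 - -28\right) \left(-2\right) = \left(4 + 28\right) \left(-2\right) = 32 \left(-2\right) = -64$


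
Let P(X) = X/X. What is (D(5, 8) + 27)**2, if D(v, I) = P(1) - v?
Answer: 529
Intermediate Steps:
P(X) = 1
D(v, I) = 1 - v
(D(5, 8) + 27)**2 = ((1 - 1*5) + 27)**2 = ((1 - 5) + 27)**2 = (-4 + 27)**2 = 23**2 = 529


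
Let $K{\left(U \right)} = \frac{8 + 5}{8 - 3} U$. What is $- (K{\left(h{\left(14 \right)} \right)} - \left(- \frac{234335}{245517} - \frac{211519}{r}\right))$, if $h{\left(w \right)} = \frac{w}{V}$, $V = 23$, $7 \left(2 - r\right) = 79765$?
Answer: $\frac{5156013258878}{321675145815} \approx 16.029$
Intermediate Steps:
$r = -11393$ ($r = 2 - 11395 = -11393$)
$h{\left(w \right)} = \frac{w}{23}$
$K{\left(U \right)} = \frac{13 U}{5}$ ($K{\left(U \right)} = \frac{13}{5} U = 13 \cdot \frac{1}{5} U = \frac{13 U}{5}$)
$- (K{\left(h{\left(14 \right)} \right)} - \left(- \frac{234335}{245517} - \frac{211519}{r}\right)) = - (\frac{13 \cdot \frac{1}{23} \cdot 14}{5} - \left(- \frac{234335}{245517} - \frac{211519}{-11393}\right)) = - (\frac{13}{5} \cdot \frac{14}{23} - \left(\left(-234335\right) \frac{1}{245517} - - \frac{211519}{11393}\right)) = - (\frac{182}{115} - \left(- \frac{234335}{245517} + \frac{211519}{11393}\right)) = - (\frac{182}{115} - \frac{49261731668}{2797175181}) = \left(-1\right) \left(- \frac{5156013258878}{321675145815}\right) = \frac{5156013258878}{321675145815}$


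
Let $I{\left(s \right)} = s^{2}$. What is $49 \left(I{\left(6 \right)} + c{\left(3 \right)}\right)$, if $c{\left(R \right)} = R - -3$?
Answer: $2058$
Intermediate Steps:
$c{\left(R \right)} = 3 + R$ ($c{\left(R \right)} = R + 3 = 3 + R$)
$49 \left(I{\left(6 \right)} + c{\left(3 \right)}\right) = 49 \left(6^{2} + \left(3 + 3\right)\right) = 49 \left(36 + 6\right) = 49 \cdot 42 = 2058$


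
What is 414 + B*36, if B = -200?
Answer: -6786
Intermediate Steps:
414 + B*36 = 414 - 200*36 = 414 - 7200 = -6786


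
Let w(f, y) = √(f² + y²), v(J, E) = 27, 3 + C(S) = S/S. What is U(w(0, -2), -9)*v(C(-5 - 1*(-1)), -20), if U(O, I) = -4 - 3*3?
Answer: -351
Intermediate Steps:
C(S) = -2 (C(S) = -3 + S/S = -3 + 1 = -2)
U(O, I) = -13 (U(O, I) = -4 - 9 = -13)
U(w(0, -2), -9)*v(C(-5 - 1*(-1)), -20) = -13*27 = -351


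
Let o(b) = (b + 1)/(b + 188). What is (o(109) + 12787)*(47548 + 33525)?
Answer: 27991182907/27 ≈ 1.0367e+9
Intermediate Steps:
o(b) = (1 + b)/(188 + b)
(o(109) + 12787)*(47548 + 33525) = ((1 + 109)/(188 + 109) + 12787)*(47548 + 33525) = (110/297 + 12787)*81073 = ((1/297)*110 + 12787)*81073 = (10/27 + 12787)*81073 = (345259/27)*81073 = 27991182907/27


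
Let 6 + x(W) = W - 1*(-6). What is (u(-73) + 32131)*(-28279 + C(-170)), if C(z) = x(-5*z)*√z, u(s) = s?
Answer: -906568182 + 27249300*I*√170 ≈ -9.0657e+8 + 3.5529e+8*I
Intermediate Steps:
x(W) = W (x(W) = -6 + (W - 1*(-6)) = -6 + (W + 6) = -6 + (6 + W) = W)
C(z) = -5*z^(3/2) (C(z) = (-5*z)*√z = -5*z^(3/2))
(u(-73) + 32131)*(-28279 + C(-170)) = (-73 + 32131)*(-28279 - (-850)*I*√170) = 32058*(-28279 - (-850)*I*√170) = 32058*(-28279 + 850*I*√170) = -906568182 + 27249300*I*√170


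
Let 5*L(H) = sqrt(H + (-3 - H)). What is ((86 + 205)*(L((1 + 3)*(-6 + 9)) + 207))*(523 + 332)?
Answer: 51502635 + 49761*I*sqrt(3) ≈ 5.1503e+7 + 86189.0*I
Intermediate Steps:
L(H) = I*sqrt(3)/5 (L(H) = sqrt(H + (-3 - H))/5 = sqrt(-3)/5 = (I*sqrt(3))/5 = I*sqrt(3)/5)
((86 + 205)*(L((1 + 3)*(-6 + 9)) + 207))*(523 + 332) = ((86 + 205)*(I*sqrt(3)/5 + 207))*(523 + 332) = (291*(207 + I*sqrt(3)/5))*855 = (60237 + 291*I*sqrt(3)/5)*855 = 51502635 + 49761*I*sqrt(3)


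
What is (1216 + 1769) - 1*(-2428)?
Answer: 5413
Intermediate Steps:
(1216 + 1769) - 1*(-2428) = 2985 + 2428 = 5413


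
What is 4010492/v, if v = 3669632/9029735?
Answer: 9053419994905/917408 ≈ 9.8685e+6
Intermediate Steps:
v = 3669632/9029735 (v = 3669632*(1/9029735) = 3669632/9029735 ≈ 0.40639)
4010492/v = 4010492/(3669632/9029735) = 4010492*(9029735/3669632) = 9053419994905/917408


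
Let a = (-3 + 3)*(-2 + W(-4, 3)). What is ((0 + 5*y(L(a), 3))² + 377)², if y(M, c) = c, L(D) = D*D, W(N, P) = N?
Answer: 362404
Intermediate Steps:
a = 0 (a = (-3 + 3)*(-2 - 4) = 0*(-6) = 0)
L(D) = D²
((0 + 5*y(L(a), 3))² + 377)² = ((0 + 5*3)² + 377)² = ((0 + 15)² + 377)² = (15² + 377)² = (225 + 377)² = 602² = 362404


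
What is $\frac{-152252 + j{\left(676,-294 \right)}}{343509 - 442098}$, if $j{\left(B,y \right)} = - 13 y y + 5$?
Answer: $\frac{425305}{32863} \approx 12.942$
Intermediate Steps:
$j{\left(B,y \right)} = 5 - 13 y^{2}$ ($j{\left(B,y \right)} = - 13 y^{2} + 5 = 5 - 13 y^{2}$)
$\frac{-152252 + j{\left(676,-294 \right)}}{343509 - 442098} = \frac{-152252 + \left(5 - 13 \left(-294\right)^{2}\right)}{343509 - 442098} = \frac{-152252 + \left(5 - 1123668\right)}{-98589} = \left(-152252 + \left(5 - 1123668\right)\right) \left(- \frac{1}{98589}\right) = \left(-152252 - 1123663\right) \left(- \frac{1}{98589}\right) = \left(-1275915\right) \left(- \frac{1}{98589}\right) = \frac{425305}{32863}$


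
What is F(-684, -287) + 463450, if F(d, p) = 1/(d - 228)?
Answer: 422666399/912 ≈ 4.6345e+5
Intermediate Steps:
F(d, p) = 1/(-228 + d)
F(-684, -287) + 463450 = 1/(-228 - 684) + 463450 = 1/(-912) + 463450 = -1/912 + 463450 = 422666399/912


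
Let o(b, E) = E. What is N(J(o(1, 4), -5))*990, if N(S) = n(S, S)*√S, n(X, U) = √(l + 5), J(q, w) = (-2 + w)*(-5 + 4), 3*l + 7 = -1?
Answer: 2310*√3 ≈ 4001.0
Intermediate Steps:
l = -8/3 (l = -7/3 + (⅓)*(-1) = -7/3 - ⅓ = -8/3 ≈ -2.6667)
J(q, w) = 2 - w (J(q, w) = (-2 + w)*(-1) = 2 - w)
n(X, U) = √21/3 (n(X, U) = √(-8/3 + 5) = √(7/3) = √21/3)
N(S) = √21*√S/3 (N(S) = (√21/3)*√S = √21*√S/3)
N(J(o(1, 4), -5))*990 = (√21*√(2 - 1*(-5))/3)*990 = (√21*√(2 + 5)/3)*990 = (√21*√7/3)*990 = (7*√3/3)*990 = 2310*√3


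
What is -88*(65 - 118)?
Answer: 4664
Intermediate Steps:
-88*(65 - 118) = -88*(-53) = 4664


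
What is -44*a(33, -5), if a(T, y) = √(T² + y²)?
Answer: -44*√1114 ≈ -1468.6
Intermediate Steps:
-44*a(33, -5) = -44*√(33² + (-5)²) = -44*√(1089 + 25) = -44*√1114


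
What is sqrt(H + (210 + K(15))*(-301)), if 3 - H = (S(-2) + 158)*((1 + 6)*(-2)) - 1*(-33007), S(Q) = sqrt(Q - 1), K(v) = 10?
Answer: sqrt(-97012 + 14*I*sqrt(3)) ≈ 0.039 + 311.47*I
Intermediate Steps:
S(Q) = sqrt(-1 + Q)
H = -30792 + 14*I*sqrt(3) (H = 3 - ((sqrt(-1 - 2) + 158)*((1 + 6)*(-2)) - 1*(-33007)) = 3 - ((sqrt(-3) + 158)*(7*(-2)) + 33007) = 3 - ((I*sqrt(3) + 158)*(-14) + 33007) = 3 - ((158 + I*sqrt(3))*(-14) + 33007) = 3 - ((-2212 - 14*I*sqrt(3)) + 33007) = 3 - (30795 - 14*I*sqrt(3)) = 3 + (-30795 + 14*I*sqrt(3)) = -30792 + 14*I*sqrt(3) ≈ -30792.0 + 24.249*I)
sqrt(H + (210 + K(15))*(-301)) = sqrt((-30792 + 14*I*sqrt(3)) + (210 + 10)*(-301)) = sqrt((-30792 + 14*I*sqrt(3)) + 220*(-301)) = sqrt((-30792 + 14*I*sqrt(3)) - 66220) = sqrt(-97012 + 14*I*sqrt(3))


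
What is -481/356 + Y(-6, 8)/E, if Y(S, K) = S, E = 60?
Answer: -2583/1780 ≈ -1.4511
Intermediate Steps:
-481/356 + Y(-6, 8)/E = -481/356 - 6/60 = -481*1/356 - 6*1/60 = -481/356 - 1/10 = -2583/1780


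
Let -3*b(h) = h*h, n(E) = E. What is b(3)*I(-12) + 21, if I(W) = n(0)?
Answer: 21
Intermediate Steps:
I(W) = 0
b(h) = -h²/3 (b(h) = -h*h/3 = -h²/3)
b(3)*I(-12) + 21 = -⅓*3²*0 + 21 = -⅓*9*0 + 21 = -3*0 + 21 = 0 + 21 = 21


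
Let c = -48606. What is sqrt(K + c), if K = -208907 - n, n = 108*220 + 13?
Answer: 3*I*sqrt(31254) ≈ 530.36*I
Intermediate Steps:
n = 23773 (n = 23760 + 13 = 23773)
K = -232680 (K = -208907 - 1*23773 = -208907 - 23773 = -232680)
sqrt(K + c) = sqrt(-232680 - 48606) = sqrt(-281286) = 3*I*sqrt(31254)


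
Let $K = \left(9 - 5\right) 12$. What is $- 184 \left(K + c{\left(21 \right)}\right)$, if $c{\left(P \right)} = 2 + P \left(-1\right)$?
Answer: $-5336$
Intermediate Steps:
$K = 48$ ($K = 4 \cdot 12 = 48$)
$c{\left(P \right)} = 2 - P$
$- 184 \left(K + c{\left(21 \right)}\right) = - 184 \left(48 + \left(2 - 21\right)\right) = - 184 \left(48 - 19\right) = \left(-184\right) 29 = -5336$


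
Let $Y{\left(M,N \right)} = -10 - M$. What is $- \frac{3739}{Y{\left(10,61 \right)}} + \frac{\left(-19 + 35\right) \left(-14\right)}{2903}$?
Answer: $\frac{10849837}{58060} \approx 186.87$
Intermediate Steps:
$- \frac{3739}{Y{\left(10,61 \right)}} + \frac{\left(-19 + 35\right) \left(-14\right)}{2903} = - \frac{3739}{-10 - 10} + \frac{\left(-19 + 35\right) \left(-14\right)}{2903} = - \frac{3739}{-10 - 10} + 16 \left(-14\right) \frac{1}{2903} = - \frac{3739}{-20} - \frac{224}{2903} = \left(-3739\right) \left(- \frac{1}{20}\right) - \frac{224}{2903} = \frac{3739}{20} - \frac{224}{2903} = \frac{10849837}{58060}$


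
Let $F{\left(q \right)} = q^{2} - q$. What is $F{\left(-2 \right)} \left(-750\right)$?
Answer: $-4500$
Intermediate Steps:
$F{\left(-2 \right)} \left(-750\right) = - 2 \left(-1 - 2\right) \left(-750\right) = \left(-2\right) \left(-3\right) \left(-750\right) = 6 \left(-750\right) = -4500$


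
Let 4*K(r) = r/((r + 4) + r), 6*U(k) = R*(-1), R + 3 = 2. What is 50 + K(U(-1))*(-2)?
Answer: 2599/52 ≈ 49.981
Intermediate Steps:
R = -1 (R = -3 + 2 = -1)
U(k) = ⅙ (U(k) = (-1*(-1))/6 = (⅙)*1 = ⅙)
K(r) = r/(4*(4 + 2*r)) (K(r) = (r/((r + 4) + r))/4 = (r/((4 + r) + r))/4 = (r/(4 + 2*r))/4 = r/(4*(4 + 2*r)))
50 + K(U(-1))*(-2) = 50 + ((⅛)*(⅙)/(2 + ⅙))*(-2) = 50 + ((⅛)*(⅙)/(13/6))*(-2) = 50 + ((⅛)*(⅙)*(6/13))*(-2) = 50 + (1/104)*(-2) = 50 - 1/52 = 2599/52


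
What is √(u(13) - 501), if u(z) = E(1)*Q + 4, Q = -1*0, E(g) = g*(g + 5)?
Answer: I*√497 ≈ 22.293*I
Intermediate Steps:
E(g) = g*(5 + g)
Q = 0
u(z) = 4 (u(z) = (1*(5 + 1))*0 + 4 = (1*6)*0 + 4 = 6*0 + 4 = 0 + 4 = 4)
√(u(13) - 501) = √(4 - 501) = √(-497) = I*√497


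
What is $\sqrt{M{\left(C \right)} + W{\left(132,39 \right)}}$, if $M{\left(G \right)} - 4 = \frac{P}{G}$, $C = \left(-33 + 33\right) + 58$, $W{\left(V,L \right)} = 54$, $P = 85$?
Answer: $\frac{\sqrt{200042}}{58} \approx 7.7114$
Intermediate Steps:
$C = 58$ ($C = 0 + 58 = 58$)
$M{\left(G \right)} = 4 + \frac{85}{G}$
$\sqrt{M{\left(C \right)} + W{\left(132,39 \right)}} = \sqrt{\left(4 + \frac{85}{58}\right) + 54} = \sqrt{\frac{317}{58} + 54} = \sqrt{\frac{3449}{58}} = \frac{\sqrt{200042}}{58}$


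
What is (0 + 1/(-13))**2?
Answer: 1/169 ≈ 0.0059172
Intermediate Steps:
(0 + 1/(-13))**2 = (0 - 1/13)**2 = (-1/13)**2 = 1/169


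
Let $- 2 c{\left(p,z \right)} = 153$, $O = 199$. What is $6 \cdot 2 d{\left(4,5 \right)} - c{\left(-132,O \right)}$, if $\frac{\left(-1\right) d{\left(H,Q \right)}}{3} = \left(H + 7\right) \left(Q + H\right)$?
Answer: $- \frac{6975}{2} \approx -3487.5$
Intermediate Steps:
$d{\left(H,Q \right)} = - 3 \left(7 + H\right) \left(H + Q\right)$ ($d{\left(H,Q \right)} = - 3 \left(H + 7\right) \left(Q + H\right) = - 3 \left(7 + H\right) \left(H + Q\right)$)
$c{\left(p,z \right)} = - \frac{153}{2}$ ($c{\left(p,z \right)} = \left(- \frac{1}{2}\right) 153 = - \frac{153}{2}$)
$6 \cdot 2 d{\left(4,5 \right)} - c{\left(-132,O \right)} = 6 \cdot 2 \left(\left(-21\right) 4 - 105 - 3 \cdot 4^{2} - 12 \cdot 5\right) - - \frac{153}{2} = 12 \left(-84 - 105 - 48 - 60\right) + \frac{153}{2} = 12 \left(-297\right) + \frac{153}{2} = -3564 + \frac{153}{2} = - \frac{6975}{2}$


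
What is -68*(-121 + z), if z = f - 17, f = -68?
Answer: 14008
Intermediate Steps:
z = -85 (z = -68 - 17 = -85)
-68*(-121 + z) = -68*(-121 - 85) = -68*(-206) = 14008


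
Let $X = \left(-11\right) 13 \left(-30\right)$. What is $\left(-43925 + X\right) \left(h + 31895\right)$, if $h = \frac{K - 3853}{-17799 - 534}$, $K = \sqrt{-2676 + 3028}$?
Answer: $- \frac{23175967285880}{18333} + \frac{158540 \sqrt{22}}{18333} \approx -1.2642 \cdot 10^{9}$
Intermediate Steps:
$K = 4 \sqrt{22}$ ($K = \sqrt{352} = 4 \sqrt{22} \approx 18.762$)
$X = 4290$ ($X = \left(-143\right) \left(-30\right) = 4290$)
$h = \frac{3853}{18333} - \frac{4 \sqrt{22}}{18333}$ ($h = \frac{4 \sqrt{22} - 3853}{-17799 - 534} = \frac{-3853 + 4 \sqrt{22}}{-18333} = \left(-3853 + 4 \sqrt{22}\right) \left(- \frac{1}{18333}\right) = \frac{3853}{18333} - \frac{4 \sqrt{22}}{18333} \approx 0.20914$)
$\left(-43925 + X\right) \left(h + 31895\right) = \left(-43925 + 4290\right) \left(\left(\frac{3853}{18333} - \frac{4 \sqrt{22}}{18333}\right) + 31895\right) = - 39635 \left(\frac{584734888}{18333} - \frac{4 \sqrt{22}}{18333}\right) = - \frac{23175967285880}{18333} + \frac{158540 \sqrt{22}}{18333}$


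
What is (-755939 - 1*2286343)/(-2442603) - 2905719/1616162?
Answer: -726899128291/1315880716562 ≈ -0.55241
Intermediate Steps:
(-755939 - 1*2286343)/(-2442603) - 2905719/1616162 = (-755939 - 2286343)*(-1/2442603) - 2905719*1/1616162 = -3042282*(-1/2442603) - 2905719/1616162 = 1014094/814201 - 2905719/1616162 = -726899128291/1315880716562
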